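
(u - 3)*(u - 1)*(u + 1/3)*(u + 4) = u^4 + u^3/3 - 13*u^2 + 23*u/3 + 4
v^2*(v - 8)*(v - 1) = v^4 - 9*v^3 + 8*v^2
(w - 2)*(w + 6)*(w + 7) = w^3 + 11*w^2 + 16*w - 84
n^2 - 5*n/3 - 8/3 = (n - 8/3)*(n + 1)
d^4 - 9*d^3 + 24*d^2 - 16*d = d*(d - 4)^2*(d - 1)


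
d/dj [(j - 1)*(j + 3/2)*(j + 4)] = 3*j^2 + 9*j + 1/2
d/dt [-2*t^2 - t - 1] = -4*t - 1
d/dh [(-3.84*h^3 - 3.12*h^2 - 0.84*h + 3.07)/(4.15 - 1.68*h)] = (12.9024*h^3 - 42.5664*h^2 - 25.896*h + 1.6716)/(2.8224*h^2 - 13.944*h + 17.2225)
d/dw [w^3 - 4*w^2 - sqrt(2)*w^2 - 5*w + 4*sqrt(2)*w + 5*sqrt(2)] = 3*w^2 - 8*w - 2*sqrt(2)*w - 5 + 4*sqrt(2)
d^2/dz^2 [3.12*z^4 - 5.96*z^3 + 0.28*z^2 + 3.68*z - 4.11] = 37.44*z^2 - 35.76*z + 0.56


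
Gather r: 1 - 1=0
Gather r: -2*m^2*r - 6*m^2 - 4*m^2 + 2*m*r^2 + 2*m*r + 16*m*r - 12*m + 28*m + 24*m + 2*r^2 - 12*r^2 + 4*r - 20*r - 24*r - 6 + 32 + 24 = -10*m^2 + 40*m + r^2*(2*m - 10) + r*(-2*m^2 + 18*m - 40) + 50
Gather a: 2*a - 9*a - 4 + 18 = 14 - 7*a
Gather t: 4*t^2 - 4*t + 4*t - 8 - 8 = 4*t^2 - 16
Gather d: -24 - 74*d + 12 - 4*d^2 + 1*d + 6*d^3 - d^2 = 6*d^3 - 5*d^2 - 73*d - 12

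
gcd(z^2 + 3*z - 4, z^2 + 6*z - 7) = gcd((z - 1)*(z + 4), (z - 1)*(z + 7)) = z - 1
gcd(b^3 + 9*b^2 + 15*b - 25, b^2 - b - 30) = b + 5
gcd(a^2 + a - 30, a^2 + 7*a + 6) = a + 6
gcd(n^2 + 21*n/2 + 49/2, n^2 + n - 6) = 1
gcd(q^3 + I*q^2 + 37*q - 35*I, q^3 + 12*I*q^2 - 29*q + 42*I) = q^2 + 6*I*q + 7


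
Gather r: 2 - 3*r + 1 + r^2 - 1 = r^2 - 3*r + 2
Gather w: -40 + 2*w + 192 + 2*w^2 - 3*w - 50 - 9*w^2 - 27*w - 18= -7*w^2 - 28*w + 84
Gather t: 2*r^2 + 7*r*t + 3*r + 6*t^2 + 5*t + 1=2*r^2 + 3*r + 6*t^2 + t*(7*r + 5) + 1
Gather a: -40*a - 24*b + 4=-40*a - 24*b + 4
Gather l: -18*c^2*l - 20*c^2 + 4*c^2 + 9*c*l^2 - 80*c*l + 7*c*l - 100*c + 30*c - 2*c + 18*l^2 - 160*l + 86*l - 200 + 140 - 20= -16*c^2 - 72*c + l^2*(9*c + 18) + l*(-18*c^2 - 73*c - 74) - 80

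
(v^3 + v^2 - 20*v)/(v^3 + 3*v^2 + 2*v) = (v^2 + v - 20)/(v^2 + 3*v + 2)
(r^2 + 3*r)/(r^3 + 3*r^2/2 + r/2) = 2*(r + 3)/(2*r^2 + 3*r + 1)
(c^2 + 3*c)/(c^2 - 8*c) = (c + 3)/(c - 8)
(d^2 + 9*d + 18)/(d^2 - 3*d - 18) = (d + 6)/(d - 6)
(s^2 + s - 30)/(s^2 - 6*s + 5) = (s + 6)/(s - 1)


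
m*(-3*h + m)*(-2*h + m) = 6*h^2*m - 5*h*m^2 + m^3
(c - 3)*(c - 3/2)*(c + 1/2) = c^3 - 4*c^2 + 9*c/4 + 9/4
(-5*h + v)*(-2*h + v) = 10*h^2 - 7*h*v + v^2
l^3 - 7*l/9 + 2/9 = (l - 2/3)*(l - 1/3)*(l + 1)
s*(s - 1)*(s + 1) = s^3 - s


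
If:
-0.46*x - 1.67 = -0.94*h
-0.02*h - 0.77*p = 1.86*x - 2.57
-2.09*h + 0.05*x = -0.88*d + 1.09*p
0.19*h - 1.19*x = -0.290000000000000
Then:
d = 7.21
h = 2.06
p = 1.90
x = 0.57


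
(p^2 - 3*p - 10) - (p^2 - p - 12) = 2 - 2*p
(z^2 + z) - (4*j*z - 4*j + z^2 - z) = -4*j*z + 4*j + 2*z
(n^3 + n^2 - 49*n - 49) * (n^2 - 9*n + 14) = n^5 - 8*n^4 - 44*n^3 + 406*n^2 - 245*n - 686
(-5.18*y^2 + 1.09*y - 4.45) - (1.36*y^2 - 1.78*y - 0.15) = -6.54*y^2 + 2.87*y - 4.3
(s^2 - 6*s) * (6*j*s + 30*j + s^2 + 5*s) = 6*j*s^3 - 6*j*s^2 - 180*j*s + s^4 - s^3 - 30*s^2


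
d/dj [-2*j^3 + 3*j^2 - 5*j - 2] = -6*j^2 + 6*j - 5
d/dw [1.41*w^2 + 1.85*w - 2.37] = 2.82*w + 1.85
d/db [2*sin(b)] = 2*cos(b)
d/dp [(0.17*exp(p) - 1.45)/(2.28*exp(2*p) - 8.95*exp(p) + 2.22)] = (-0.3876*exp(2*p) + 6.612*exp(p) - 12.6001)*exp(p)/(5.1984*exp(4*p) - 40.812*exp(3*p) + 90.2257*exp(2*p) - 39.738*exp(p) + 4.9284)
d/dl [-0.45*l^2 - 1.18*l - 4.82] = -0.9*l - 1.18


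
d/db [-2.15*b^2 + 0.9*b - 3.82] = 0.9 - 4.3*b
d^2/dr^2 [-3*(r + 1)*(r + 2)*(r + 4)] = -18*r - 42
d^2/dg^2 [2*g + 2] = 0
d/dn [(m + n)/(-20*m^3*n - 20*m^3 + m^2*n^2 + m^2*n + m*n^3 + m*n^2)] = (-20*m^2*n - 20*m^2 + m*n^2 + m*n + n^3 + n^2 - (m + n)*(-20*m^2 + 2*m*n + m + 3*n^2 + 2*n))/(m*(-20*m^2*n - 20*m^2 + m*n^2 + m*n + n^3 + n^2)^2)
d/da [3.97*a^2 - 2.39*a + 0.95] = 7.94*a - 2.39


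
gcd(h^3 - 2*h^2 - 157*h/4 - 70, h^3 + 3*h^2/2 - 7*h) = h + 7/2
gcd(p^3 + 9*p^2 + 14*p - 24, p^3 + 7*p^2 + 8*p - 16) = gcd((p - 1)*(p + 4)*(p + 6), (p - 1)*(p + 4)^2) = p^2 + 3*p - 4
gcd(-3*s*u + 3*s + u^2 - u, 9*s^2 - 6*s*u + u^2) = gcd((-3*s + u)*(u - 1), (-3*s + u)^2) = 3*s - u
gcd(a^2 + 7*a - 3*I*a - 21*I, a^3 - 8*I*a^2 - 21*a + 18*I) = a - 3*I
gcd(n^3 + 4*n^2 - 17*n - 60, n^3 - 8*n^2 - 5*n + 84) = n^2 - n - 12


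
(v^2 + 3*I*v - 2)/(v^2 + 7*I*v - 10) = (v + I)/(v + 5*I)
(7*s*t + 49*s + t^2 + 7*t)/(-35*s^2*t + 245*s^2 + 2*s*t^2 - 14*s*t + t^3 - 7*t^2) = (-t - 7)/(5*s*t - 35*s - t^2 + 7*t)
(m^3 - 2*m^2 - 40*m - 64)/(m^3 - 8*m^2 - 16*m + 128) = (m + 2)/(m - 4)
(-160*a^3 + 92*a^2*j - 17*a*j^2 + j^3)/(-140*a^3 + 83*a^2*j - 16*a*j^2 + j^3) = (8*a - j)/(7*a - j)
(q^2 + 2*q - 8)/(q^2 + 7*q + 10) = (q^2 + 2*q - 8)/(q^2 + 7*q + 10)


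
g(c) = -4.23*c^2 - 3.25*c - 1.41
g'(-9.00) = 72.89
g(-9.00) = -314.79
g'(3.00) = -28.63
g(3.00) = -49.23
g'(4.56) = -41.83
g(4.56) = -104.19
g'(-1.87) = 12.57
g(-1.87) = -10.12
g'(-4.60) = 35.67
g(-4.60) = -75.97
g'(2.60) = -25.25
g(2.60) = -38.45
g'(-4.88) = 38.03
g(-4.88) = -86.28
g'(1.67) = -17.38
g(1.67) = -18.63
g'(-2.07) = 14.26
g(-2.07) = -12.81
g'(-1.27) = 7.49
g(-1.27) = -4.11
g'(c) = -8.46*c - 3.25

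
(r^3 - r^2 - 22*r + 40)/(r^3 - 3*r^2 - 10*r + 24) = (r + 5)/(r + 3)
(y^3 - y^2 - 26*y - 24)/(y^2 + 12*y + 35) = (y^3 - y^2 - 26*y - 24)/(y^2 + 12*y + 35)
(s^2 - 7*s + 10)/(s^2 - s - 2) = (s - 5)/(s + 1)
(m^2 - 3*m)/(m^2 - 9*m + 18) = m/(m - 6)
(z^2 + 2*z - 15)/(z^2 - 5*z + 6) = (z + 5)/(z - 2)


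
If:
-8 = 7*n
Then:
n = -8/7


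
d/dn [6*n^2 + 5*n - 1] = 12*n + 5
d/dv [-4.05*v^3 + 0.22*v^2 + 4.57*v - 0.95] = -12.15*v^2 + 0.44*v + 4.57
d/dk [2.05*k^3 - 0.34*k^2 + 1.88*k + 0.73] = 6.15*k^2 - 0.68*k + 1.88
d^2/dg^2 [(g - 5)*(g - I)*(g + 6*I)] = 6*g - 10 + 10*I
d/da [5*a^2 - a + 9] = 10*a - 1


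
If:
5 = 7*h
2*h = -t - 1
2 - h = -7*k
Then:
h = 5/7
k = -9/49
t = -17/7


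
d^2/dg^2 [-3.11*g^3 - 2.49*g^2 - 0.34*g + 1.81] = -18.66*g - 4.98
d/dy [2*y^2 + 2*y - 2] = 4*y + 2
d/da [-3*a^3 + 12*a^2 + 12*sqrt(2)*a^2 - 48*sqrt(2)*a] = -9*a^2 + 24*a + 24*sqrt(2)*a - 48*sqrt(2)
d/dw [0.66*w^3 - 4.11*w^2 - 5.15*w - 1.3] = 1.98*w^2 - 8.22*w - 5.15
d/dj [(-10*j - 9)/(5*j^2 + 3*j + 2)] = (50*j^2 + 90*j + 7)/(25*j^4 + 30*j^3 + 29*j^2 + 12*j + 4)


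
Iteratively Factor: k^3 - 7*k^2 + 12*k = (k - 3)*(k^2 - 4*k) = k*(k - 3)*(k - 4)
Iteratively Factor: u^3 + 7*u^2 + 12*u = (u)*(u^2 + 7*u + 12) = u*(u + 3)*(u + 4)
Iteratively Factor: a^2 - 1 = (a + 1)*(a - 1)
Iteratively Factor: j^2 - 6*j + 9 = (j - 3)*(j - 3)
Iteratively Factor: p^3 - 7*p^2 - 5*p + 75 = (p - 5)*(p^2 - 2*p - 15) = (p - 5)^2*(p + 3)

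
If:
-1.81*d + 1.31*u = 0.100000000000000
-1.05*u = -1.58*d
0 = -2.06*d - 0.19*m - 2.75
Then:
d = 0.62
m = -21.20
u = 0.93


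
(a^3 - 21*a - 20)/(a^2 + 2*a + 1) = (a^2 - a - 20)/(a + 1)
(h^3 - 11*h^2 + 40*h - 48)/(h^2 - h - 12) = (h^2 - 7*h + 12)/(h + 3)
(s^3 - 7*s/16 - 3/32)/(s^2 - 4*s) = (32*s^3 - 14*s - 3)/(32*s*(s - 4))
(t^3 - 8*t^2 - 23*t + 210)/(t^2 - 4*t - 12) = (t^2 - 2*t - 35)/(t + 2)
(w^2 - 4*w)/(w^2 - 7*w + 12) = w/(w - 3)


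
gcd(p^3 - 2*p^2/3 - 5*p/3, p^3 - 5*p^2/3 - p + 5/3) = p^2 - 2*p/3 - 5/3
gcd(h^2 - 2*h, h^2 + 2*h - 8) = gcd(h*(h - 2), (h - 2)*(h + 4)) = h - 2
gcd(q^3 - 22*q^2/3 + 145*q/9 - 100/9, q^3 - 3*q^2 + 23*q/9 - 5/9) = q - 5/3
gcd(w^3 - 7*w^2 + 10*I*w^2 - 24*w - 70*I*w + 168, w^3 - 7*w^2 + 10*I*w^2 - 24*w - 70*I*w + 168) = w^3 + w^2*(-7 + 10*I) + w*(-24 - 70*I) + 168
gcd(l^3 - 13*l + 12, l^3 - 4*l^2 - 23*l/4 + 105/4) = l - 3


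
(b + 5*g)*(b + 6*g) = b^2 + 11*b*g + 30*g^2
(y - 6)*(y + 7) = y^2 + y - 42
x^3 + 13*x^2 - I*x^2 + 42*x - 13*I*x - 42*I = (x + 6)*(x + 7)*(x - I)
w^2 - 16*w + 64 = (w - 8)^2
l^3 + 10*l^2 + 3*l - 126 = (l - 3)*(l + 6)*(l + 7)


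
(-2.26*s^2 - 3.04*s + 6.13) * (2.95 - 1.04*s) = 2.3504*s^3 - 3.5054*s^2 - 15.3432*s + 18.0835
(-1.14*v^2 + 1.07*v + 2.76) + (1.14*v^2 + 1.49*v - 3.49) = 2.56*v - 0.73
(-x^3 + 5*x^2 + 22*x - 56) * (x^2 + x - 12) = -x^5 + 4*x^4 + 39*x^3 - 94*x^2 - 320*x + 672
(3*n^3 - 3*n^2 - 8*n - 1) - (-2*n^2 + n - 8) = 3*n^3 - n^2 - 9*n + 7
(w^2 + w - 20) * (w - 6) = w^3 - 5*w^2 - 26*w + 120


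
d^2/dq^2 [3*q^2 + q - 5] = 6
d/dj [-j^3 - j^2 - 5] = j*(-3*j - 2)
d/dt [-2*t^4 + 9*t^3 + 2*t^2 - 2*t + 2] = -8*t^3 + 27*t^2 + 4*t - 2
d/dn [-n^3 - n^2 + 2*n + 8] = -3*n^2 - 2*n + 2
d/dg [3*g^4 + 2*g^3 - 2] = g^2*(12*g + 6)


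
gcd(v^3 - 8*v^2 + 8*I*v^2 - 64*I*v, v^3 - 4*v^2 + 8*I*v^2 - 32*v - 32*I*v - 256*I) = v^2 + v*(-8 + 8*I) - 64*I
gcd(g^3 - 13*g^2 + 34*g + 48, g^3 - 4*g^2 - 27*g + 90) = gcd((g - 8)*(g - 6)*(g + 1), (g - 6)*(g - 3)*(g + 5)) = g - 6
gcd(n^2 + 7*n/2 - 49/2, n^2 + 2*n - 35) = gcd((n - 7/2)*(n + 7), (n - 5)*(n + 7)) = n + 7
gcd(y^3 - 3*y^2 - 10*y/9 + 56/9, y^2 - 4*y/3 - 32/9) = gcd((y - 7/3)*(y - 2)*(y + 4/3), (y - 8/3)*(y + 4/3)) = y + 4/3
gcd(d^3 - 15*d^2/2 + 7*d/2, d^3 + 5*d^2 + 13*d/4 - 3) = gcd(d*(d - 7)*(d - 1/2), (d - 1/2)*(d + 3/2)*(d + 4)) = d - 1/2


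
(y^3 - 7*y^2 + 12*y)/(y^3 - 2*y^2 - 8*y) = (y - 3)/(y + 2)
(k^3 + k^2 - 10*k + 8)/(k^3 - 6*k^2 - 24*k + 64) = (k - 1)/(k - 8)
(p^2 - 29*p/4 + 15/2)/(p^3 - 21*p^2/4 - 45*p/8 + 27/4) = 2*(4*p - 5)/(8*p^2 + 6*p - 9)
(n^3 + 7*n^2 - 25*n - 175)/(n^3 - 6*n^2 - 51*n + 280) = (n + 5)/(n - 8)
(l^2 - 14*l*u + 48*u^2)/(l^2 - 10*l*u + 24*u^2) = (-l + 8*u)/(-l + 4*u)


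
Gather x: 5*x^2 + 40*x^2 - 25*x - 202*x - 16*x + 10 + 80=45*x^2 - 243*x + 90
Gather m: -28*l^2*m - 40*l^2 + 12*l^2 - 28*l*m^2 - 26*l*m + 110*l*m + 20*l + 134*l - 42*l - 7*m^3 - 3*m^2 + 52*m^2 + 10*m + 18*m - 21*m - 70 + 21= -28*l^2 + 112*l - 7*m^3 + m^2*(49 - 28*l) + m*(-28*l^2 + 84*l + 7) - 49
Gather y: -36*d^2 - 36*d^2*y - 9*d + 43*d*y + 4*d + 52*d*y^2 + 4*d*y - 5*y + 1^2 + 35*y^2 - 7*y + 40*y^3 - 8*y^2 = -36*d^2 - 5*d + 40*y^3 + y^2*(52*d + 27) + y*(-36*d^2 + 47*d - 12) + 1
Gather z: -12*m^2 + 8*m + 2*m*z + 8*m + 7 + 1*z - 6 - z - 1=-12*m^2 + 2*m*z + 16*m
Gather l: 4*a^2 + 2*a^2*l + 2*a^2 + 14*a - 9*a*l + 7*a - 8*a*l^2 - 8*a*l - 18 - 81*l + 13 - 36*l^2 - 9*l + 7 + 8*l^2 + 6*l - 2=6*a^2 + 21*a + l^2*(-8*a - 28) + l*(2*a^2 - 17*a - 84)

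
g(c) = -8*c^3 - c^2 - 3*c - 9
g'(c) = -24*c^2 - 2*c - 3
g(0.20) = -9.70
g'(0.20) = -4.36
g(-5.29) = 1163.17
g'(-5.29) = -664.04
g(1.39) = -36.59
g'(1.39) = -52.15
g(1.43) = -38.73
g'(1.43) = -54.94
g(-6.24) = 1914.55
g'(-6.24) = -925.02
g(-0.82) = -2.80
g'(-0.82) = -17.50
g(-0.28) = -8.06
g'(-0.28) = -4.32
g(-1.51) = 20.79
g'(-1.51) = -54.70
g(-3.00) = 207.00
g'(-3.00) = -213.00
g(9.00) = -5949.00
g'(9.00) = -1965.00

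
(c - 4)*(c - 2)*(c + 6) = c^3 - 28*c + 48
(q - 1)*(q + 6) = q^2 + 5*q - 6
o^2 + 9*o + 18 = (o + 3)*(o + 6)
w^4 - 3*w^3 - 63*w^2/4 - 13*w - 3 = (w - 6)*(w + 1/2)^2*(w + 2)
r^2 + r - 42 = (r - 6)*(r + 7)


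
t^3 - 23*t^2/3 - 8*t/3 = t*(t - 8)*(t + 1/3)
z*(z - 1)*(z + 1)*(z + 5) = z^4 + 5*z^3 - z^2 - 5*z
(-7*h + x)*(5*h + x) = -35*h^2 - 2*h*x + x^2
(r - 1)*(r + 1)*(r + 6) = r^3 + 6*r^2 - r - 6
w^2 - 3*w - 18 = (w - 6)*(w + 3)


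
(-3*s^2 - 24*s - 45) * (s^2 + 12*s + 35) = -3*s^4 - 60*s^3 - 438*s^2 - 1380*s - 1575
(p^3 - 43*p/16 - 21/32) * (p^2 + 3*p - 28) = p^5 + 3*p^4 - 491*p^3/16 - 279*p^2/32 + 2345*p/32 + 147/8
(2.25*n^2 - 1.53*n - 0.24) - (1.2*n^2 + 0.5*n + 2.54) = 1.05*n^2 - 2.03*n - 2.78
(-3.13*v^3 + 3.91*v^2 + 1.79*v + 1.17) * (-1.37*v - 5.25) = 4.2881*v^4 + 11.0758*v^3 - 22.9798*v^2 - 11.0004*v - 6.1425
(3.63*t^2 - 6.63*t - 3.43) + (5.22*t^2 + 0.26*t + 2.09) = 8.85*t^2 - 6.37*t - 1.34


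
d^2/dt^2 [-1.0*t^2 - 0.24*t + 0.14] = -2.00000000000000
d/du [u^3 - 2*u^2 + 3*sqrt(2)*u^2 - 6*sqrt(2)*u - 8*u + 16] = 3*u^2 - 4*u + 6*sqrt(2)*u - 6*sqrt(2) - 8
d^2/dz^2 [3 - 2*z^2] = -4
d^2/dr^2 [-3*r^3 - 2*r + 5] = -18*r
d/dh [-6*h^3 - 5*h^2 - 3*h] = -18*h^2 - 10*h - 3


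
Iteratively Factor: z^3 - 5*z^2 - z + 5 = (z - 5)*(z^2 - 1) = (z - 5)*(z + 1)*(z - 1)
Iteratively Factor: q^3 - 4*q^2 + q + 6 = (q - 3)*(q^2 - q - 2) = (q - 3)*(q + 1)*(q - 2)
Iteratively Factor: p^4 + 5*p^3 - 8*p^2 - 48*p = (p - 3)*(p^3 + 8*p^2 + 16*p) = p*(p - 3)*(p^2 + 8*p + 16) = p*(p - 3)*(p + 4)*(p + 4)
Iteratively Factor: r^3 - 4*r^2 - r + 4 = (r - 1)*(r^2 - 3*r - 4) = (r - 4)*(r - 1)*(r + 1)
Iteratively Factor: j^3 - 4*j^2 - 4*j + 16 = (j - 2)*(j^2 - 2*j - 8) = (j - 4)*(j - 2)*(j + 2)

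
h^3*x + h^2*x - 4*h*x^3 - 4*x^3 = (h - 2*x)*(h + 2*x)*(h*x + x)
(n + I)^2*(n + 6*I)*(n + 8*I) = n^4 + 16*I*n^3 - 77*n^2 - 110*I*n + 48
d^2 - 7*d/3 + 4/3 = (d - 4/3)*(d - 1)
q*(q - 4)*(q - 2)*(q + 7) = q^4 + q^3 - 34*q^2 + 56*q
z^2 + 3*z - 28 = (z - 4)*(z + 7)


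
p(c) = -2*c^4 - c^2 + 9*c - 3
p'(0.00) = 9.00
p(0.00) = -3.00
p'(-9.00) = 5859.00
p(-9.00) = -13287.00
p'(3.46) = -329.29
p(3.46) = -270.47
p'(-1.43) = 35.25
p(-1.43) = -26.28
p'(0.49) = 7.08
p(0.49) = 1.05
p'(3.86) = -458.82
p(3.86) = -427.16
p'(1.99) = -58.02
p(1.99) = -20.41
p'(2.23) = -84.18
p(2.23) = -37.36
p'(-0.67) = 12.75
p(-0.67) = -9.88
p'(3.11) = -237.86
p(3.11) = -171.78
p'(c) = -8*c^3 - 2*c + 9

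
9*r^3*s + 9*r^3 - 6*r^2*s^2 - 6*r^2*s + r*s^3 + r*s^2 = (-3*r + s)^2*(r*s + r)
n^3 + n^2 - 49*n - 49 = (n - 7)*(n + 1)*(n + 7)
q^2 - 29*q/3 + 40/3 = (q - 8)*(q - 5/3)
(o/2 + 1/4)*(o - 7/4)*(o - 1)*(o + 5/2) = o^4/2 + o^3/8 - 21*o^2/8 + 29*o/32 + 35/32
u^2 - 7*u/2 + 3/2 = (u - 3)*(u - 1/2)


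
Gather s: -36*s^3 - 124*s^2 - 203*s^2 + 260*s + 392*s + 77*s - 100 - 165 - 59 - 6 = -36*s^3 - 327*s^2 + 729*s - 330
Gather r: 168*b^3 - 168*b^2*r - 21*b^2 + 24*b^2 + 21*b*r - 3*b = 168*b^3 + 3*b^2 - 3*b + r*(-168*b^2 + 21*b)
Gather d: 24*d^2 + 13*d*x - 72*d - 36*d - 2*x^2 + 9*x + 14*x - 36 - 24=24*d^2 + d*(13*x - 108) - 2*x^2 + 23*x - 60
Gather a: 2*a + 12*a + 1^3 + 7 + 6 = 14*a + 14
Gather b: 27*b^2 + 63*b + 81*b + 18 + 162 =27*b^2 + 144*b + 180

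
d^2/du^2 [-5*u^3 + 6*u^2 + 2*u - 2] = 12 - 30*u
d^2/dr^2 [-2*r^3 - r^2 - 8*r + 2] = -12*r - 2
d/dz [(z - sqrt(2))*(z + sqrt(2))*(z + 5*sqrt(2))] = 3*z^2 + 10*sqrt(2)*z - 2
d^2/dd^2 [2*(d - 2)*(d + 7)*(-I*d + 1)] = -12*I*d + 4 - 20*I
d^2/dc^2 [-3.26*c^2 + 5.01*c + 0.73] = -6.52000000000000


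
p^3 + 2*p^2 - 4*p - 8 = (p - 2)*(p + 2)^2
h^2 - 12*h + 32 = (h - 8)*(h - 4)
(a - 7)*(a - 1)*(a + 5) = a^3 - 3*a^2 - 33*a + 35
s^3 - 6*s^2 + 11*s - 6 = (s - 3)*(s - 2)*(s - 1)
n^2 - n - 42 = (n - 7)*(n + 6)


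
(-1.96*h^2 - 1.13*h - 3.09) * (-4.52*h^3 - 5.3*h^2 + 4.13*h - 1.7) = 8.8592*h^5 + 15.4956*h^4 + 11.861*h^3 + 15.0421*h^2 - 10.8407*h + 5.253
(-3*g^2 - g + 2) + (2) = -3*g^2 - g + 4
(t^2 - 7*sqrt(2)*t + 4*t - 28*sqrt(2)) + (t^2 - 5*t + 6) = 2*t^2 - 7*sqrt(2)*t - t - 28*sqrt(2) + 6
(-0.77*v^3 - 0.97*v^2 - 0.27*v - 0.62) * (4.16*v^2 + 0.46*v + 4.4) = -3.2032*v^5 - 4.3894*v^4 - 4.9574*v^3 - 6.9714*v^2 - 1.4732*v - 2.728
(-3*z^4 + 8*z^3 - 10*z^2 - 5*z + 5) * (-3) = 9*z^4 - 24*z^3 + 30*z^2 + 15*z - 15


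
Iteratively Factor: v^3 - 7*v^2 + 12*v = (v - 3)*(v^2 - 4*v) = v*(v - 3)*(v - 4)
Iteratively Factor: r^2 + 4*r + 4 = (r + 2)*(r + 2)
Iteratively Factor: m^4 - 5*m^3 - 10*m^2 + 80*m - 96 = (m - 2)*(m^3 - 3*m^2 - 16*m + 48) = (m - 4)*(m - 2)*(m^2 + m - 12) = (m - 4)*(m - 2)*(m + 4)*(m - 3)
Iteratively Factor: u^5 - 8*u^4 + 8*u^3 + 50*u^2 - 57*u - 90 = (u + 2)*(u^4 - 10*u^3 + 28*u^2 - 6*u - 45) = (u - 3)*(u + 2)*(u^3 - 7*u^2 + 7*u + 15) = (u - 3)^2*(u + 2)*(u^2 - 4*u - 5) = (u - 5)*(u - 3)^2*(u + 2)*(u + 1)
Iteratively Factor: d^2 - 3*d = (d)*(d - 3)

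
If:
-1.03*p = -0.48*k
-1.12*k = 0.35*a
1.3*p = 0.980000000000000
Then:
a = -5.18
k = 1.62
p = 0.75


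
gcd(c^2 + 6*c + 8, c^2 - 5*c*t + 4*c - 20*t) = c + 4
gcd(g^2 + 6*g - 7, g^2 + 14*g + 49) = g + 7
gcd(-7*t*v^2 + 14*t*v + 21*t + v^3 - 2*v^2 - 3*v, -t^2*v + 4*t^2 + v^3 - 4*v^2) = 1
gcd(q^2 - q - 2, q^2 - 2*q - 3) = q + 1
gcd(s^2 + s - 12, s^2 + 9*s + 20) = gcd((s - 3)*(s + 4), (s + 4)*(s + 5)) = s + 4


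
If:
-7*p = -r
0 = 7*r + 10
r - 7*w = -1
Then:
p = -10/49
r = -10/7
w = -3/49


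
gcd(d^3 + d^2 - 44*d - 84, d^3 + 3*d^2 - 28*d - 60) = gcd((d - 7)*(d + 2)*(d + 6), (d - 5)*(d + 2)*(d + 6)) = d^2 + 8*d + 12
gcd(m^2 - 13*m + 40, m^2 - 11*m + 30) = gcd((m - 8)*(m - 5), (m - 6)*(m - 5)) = m - 5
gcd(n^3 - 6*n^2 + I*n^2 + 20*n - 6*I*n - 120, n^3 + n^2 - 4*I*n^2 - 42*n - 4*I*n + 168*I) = n^2 + n*(-6 - 4*I) + 24*I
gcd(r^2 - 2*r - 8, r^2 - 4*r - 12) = r + 2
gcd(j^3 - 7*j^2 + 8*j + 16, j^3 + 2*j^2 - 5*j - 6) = j + 1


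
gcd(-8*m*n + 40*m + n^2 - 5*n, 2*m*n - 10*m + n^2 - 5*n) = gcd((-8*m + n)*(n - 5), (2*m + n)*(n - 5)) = n - 5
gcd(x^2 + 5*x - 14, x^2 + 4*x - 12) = x - 2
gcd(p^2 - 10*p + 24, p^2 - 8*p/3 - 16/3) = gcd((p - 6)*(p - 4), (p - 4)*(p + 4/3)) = p - 4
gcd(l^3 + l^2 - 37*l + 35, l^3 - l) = l - 1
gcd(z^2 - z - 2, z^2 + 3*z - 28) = 1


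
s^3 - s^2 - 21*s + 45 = (s - 3)^2*(s + 5)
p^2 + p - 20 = (p - 4)*(p + 5)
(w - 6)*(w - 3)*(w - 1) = w^3 - 10*w^2 + 27*w - 18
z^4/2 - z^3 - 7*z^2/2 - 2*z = z*(z/2 + 1/2)*(z - 4)*(z + 1)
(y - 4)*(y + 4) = y^2 - 16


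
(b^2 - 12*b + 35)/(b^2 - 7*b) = (b - 5)/b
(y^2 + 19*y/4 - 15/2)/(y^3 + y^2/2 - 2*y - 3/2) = (4*y^2 + 19*y - 30)/(2*(2*y^3 + y^2 - 4*y - 3))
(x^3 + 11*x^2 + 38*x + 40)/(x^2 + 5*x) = x + 6 + 8/x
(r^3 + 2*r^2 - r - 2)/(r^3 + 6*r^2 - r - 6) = (r + 2)/(r + 6)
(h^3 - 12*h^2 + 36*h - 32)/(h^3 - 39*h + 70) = (h^2 - 10*h + 16)/(h^2 + 2*h - 35)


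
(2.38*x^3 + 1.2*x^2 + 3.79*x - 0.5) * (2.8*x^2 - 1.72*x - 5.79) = 6.664*x^5 - 0.7336*x^4 - 5.2322*x^3 - 14.8668*x^2 - 21.0841*x + 2.895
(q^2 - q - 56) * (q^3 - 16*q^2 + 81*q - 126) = q^5 - 17*q^4 + 41*q^3 + 689*q^2 - 4410*q + 7056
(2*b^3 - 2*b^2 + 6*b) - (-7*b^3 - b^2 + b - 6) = 9*b^3 - b^2 + 5*b + 6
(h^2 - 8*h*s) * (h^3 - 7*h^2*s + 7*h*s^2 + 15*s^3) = h^5 - 15*h^4*s + 63*h^3*s^2 - 41*h^2*s^3 - 120*h*s^4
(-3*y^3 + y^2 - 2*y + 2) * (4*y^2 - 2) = -12*y^5 + 4*y^4 - 2*y^3 + 6*y^2 + 4*y - 4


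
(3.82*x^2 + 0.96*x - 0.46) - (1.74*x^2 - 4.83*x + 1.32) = 2.08*x^2 + 5.79*x - 1.78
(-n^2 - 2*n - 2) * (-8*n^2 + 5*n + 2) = 8*n^4 + 11*n^3 + 4*n^2 - 14*n - 4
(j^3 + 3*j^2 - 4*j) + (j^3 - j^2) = 2*j^3 + 2*j^2 - 4*j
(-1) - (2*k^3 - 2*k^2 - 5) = -2*k^3 + 2*k^2 + 4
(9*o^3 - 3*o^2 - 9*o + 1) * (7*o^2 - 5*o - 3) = 63*o^5 - 66*o^4 - 75*o^3 + 61*o^2 + 22*o - 3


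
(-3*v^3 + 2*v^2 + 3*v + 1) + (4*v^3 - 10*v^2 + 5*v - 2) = v^3 - 8*v^2 + 8*v - 1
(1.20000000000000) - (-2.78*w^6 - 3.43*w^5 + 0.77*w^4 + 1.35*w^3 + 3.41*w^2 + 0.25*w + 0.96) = 2.78*w^6 + 3.43*w^5 - 0.77*w^4 - 1.35*w^3 - 3.41*w^2 - 0.25*w + 0.24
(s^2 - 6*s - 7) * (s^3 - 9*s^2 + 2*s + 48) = s^5 - 15*s^4 + 49*s^3 + 99*s^2 - 302*s - 336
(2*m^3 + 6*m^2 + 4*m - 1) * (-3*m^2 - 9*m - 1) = -6*m^5 - 36*m^4 - 68*m^3 - 39*m^2 + 5*m + 1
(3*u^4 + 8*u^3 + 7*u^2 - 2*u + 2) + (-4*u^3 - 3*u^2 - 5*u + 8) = 3*u^4 + 4*u^3 + 4*u^2 - 7*u + 10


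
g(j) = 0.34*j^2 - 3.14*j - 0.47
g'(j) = 0.68*j - 3.14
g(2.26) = -5.83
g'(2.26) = -1.60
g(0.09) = -0.75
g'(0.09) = -3.08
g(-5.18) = 24.92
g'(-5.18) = -6.66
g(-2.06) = 7.44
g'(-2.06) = -4.54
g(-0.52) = 1.25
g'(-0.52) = -3.49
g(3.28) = -7.11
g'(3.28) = -0.91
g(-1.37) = 4.47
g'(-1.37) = -4.07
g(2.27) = -5.85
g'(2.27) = -1.60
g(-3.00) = 12.01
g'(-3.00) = -5.18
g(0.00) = -0.47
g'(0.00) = -3.14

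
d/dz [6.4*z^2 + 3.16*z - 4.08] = 12.8*z + 3.16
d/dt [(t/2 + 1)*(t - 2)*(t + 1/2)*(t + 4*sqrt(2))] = 2*t^3 + 3*t^2/4 + 6*sqrt(2)*t^2 - 4*t + 2*sqrt(2)*t - 8*sqrt(2) - 1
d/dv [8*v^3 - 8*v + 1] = 24*v^2 - 8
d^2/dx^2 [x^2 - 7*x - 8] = 2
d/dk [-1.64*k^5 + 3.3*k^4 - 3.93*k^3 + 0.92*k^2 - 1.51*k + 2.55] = -8.2*k^4 + 13.2*k^3 - 11.79*k^2 + 1.84*k - 1.51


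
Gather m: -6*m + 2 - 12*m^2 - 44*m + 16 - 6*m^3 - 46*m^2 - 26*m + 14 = -6*m^3 - 58*m^2 - 76*m + 32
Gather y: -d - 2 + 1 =-d - 1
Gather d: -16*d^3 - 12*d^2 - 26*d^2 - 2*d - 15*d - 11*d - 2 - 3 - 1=-16*d^3 - 38*d^2 - 28*d - 6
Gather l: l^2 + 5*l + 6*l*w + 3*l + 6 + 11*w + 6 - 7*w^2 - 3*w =l^2 + l*(6*w + 8) - 7*w^2 + 8*w + 12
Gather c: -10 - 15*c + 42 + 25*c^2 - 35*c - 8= 25*c^2 - 50*c + 24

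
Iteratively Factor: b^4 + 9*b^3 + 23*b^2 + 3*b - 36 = (b + 4)*(b^3 + 5*b^2 + 3*b - 9) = (b + 3)*(b + 4)*(b^2 + 2*b - 3) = (b - 1)*(b + 3)*(b + 4)*(b + 3)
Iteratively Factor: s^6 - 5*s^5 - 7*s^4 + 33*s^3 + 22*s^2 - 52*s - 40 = (s + 1)*(s^5 - 6*s^4 - s^3 + 34*s^2 - 12*s - 40) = (s - 2)*(s + 1)*(s^4 - 4*s^3 - 9*s^2 + 16*s + 20) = (s - 2)*(s + 1)*(s + 2)*(s^3 - 6*s^2 + 3*s + 10) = (s - 2)^2*(s + 1)*(s + 2)*(s^2 - 4*s - 5) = (s - 5)*(s - 2)^2*(s + 1)*(s + 2)*(s + 1)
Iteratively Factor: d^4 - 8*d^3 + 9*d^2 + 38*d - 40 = (d + 2)*(d^3 - 10*d^2 + 29*d - 20) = (d - 1)*(d + 2)*(d^2 - 9*d + 20) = (d - 4)*(d - 1)*(d + 2)*(d - 5)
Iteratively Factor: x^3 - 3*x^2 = (x - 3)*(x^2) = x*(x - 3)*(x)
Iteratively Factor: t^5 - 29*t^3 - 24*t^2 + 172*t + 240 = (t - 5)*(t^4 + 5*t^3 - 4*t^2 - 44*t - 48) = (t - 5)*(t + 4)*(t^3 + t^2 - 8*t - 12) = (t - 5)*(t + 2)*(t + 4)*(t^2 - t - 6) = (t - 5)*(t - 3)*(t + 2)*(t + 4)*(t + 2)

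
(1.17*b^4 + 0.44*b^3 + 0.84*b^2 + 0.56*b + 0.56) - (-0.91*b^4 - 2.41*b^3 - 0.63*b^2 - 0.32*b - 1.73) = 2.08*b^4 + 2.85*b^3 + 1.47*b^2 + 0.88*b + 2.29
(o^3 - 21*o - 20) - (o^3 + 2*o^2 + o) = -2*o^2 - 22*o - 20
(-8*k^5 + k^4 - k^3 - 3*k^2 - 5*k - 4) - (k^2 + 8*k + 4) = -8*k^5 + k^4 - k^3 - 4*k^2 - 13*k - 8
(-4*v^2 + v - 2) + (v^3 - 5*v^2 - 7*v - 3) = v^3 - 9*v^2 - 6*v - 5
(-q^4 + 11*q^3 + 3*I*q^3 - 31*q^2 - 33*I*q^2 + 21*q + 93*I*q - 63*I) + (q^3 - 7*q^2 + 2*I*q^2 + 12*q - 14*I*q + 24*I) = -q^4 + 12*q^3 + 3*I*q^3 - 38*q^2 - 31*I*q^2 + 33*q + 79*I*q - 39*I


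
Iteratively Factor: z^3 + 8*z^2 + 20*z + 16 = (z + 2)*(z^2 + 6*z + 8) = (z + 2)*(z + 4)*(z + 2)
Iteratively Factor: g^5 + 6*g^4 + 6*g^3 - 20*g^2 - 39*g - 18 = (g + 3)*(g^4 + 3*g^3 - 3*g^2 - 11*g - 6) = (g + 1)*(g + 3)*(g^3 + 2*g^2 - 5*g - 6) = (g + 1)^2*(g + 3)*(g^2 + g - 6) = (g - 2)*(g + 1)^2*(g + 3)*(g + 3)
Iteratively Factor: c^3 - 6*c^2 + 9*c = (c)*(c^2 - 6*c + 9) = c*(c - 3)*(c - 3)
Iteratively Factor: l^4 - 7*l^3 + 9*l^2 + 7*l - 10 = (l - 2)*(l^3 - 5*l^2 - l + 5) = (l - 2)*(l + 1)*(l^2 - 6*l + 5) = (l - 2)*(l - 1)*(l + 1)*(l - 5)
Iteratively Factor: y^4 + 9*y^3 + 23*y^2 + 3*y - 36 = (y + 3)*(y^3 + 6*y^2 + 5*y - 12) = (y - 1)*(y + 3)*(y^2 + 7*y + 12) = (y - 1)*(y + 3)*(y + 4)*(y + 3)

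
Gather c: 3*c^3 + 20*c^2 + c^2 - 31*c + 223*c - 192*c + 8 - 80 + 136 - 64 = 3*c^3 + 21*c^2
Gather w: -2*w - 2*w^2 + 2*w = -2*w^2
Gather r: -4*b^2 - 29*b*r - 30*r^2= -4*b^2 - 29*b*r - 30*r^2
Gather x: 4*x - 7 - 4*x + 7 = 0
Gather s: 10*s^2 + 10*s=10*s^2 + 10*s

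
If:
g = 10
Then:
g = 10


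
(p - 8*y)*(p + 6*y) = p^2 - 2*p*y - 48*y^2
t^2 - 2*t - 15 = (t - 5)*(t + 3)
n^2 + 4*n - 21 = (n - 3)*(n + 7)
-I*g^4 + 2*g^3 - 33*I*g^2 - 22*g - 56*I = (g - 4*I)*(g - 2*I)*(g + 7*I)*(-I*g + 1)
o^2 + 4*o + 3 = (o + 1)*(o + 3)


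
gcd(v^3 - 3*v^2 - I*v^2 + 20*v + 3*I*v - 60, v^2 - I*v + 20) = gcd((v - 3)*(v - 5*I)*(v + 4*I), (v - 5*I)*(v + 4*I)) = v^2 - I*v + 20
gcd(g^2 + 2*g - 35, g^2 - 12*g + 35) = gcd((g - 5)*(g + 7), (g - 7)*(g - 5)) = g - 5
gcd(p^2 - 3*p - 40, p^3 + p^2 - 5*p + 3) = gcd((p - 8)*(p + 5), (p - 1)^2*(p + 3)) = 1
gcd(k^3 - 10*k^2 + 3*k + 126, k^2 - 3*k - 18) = k^2 - 3*k - 18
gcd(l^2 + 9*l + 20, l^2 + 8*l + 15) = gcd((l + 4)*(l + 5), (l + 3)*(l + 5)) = l + 5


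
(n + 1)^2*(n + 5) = n^3 + 7*n^2 + 11*n + 5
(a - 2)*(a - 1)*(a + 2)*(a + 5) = a^4 + 4*a^3 - 9*a^2 - 16*a + 20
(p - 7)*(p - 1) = p^2 - 8*p + 7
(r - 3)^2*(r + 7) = r^3 + r^2 - 33*r + 63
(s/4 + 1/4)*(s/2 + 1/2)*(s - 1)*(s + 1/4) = s^4/8 + 5*s^3/32 - 3*s^2/32 - 5*s/32 - 1/32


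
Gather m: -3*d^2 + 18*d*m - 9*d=-3*d^2 + 18*d*m - 9*d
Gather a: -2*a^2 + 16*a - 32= -2*a^2 + 16*a - 32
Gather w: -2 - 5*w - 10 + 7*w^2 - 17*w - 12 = 7*w^2 - 22*w - 24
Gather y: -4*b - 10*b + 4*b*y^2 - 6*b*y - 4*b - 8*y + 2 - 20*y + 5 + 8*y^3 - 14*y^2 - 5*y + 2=-18*b + 8*y^3 + y^2*(4*b - 14) + y*(-6*b - 33) + 9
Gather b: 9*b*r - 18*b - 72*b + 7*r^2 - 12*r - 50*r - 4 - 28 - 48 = b*(9*r - 90) + 7*r^2 - 62*r - 80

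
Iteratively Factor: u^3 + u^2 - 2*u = (u - 1)*(u^2 + 2*u) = (u - 1)*(u + 2)*(u)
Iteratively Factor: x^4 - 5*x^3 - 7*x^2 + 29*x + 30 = (x - 5)*(x^3 - 7*x - 6) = (x - 5)*(x - 3)*(x^2 + 3*x + 2) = (x - 5)*(x - 3)*(x + 2)*(x + 1)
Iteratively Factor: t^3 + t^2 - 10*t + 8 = (t - 2)*(t^2 + 3*t - 4) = (t - 2)*(t + 4)*(t - 1)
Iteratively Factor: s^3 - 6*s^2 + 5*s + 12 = (s - 3)*(s^2 - 3*s - 4) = (s - 4)*(s - 3)*(s + 1)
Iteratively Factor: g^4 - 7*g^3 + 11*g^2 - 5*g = (g - 1)*(g^3 - 6*g^2 + 5*g) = (g - 1)^2*(g^2 - 5*g) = (g - 5)*(g - 1)^2*(g)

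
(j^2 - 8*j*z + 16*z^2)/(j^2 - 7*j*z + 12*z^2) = (-j + 4*z)/(-j + 3*z)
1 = 1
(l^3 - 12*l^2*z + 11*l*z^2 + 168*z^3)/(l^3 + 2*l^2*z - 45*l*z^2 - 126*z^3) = (l - 8*z)/(l + 6*z)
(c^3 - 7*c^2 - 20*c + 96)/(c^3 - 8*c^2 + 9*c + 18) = (c^2 - 4*c - 32)/(c^2 - 5*c - 6)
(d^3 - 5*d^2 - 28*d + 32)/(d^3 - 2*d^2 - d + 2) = (d^2 - 4*d - 32)/(d^2 - d - 2)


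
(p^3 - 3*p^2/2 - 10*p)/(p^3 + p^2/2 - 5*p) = (p - 4)/(p - 2)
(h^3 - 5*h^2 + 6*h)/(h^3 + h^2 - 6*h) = (h - 3)/(h + 3)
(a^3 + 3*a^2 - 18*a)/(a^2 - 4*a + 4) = a*(a^2 + 3*a - 18)/(a^2 - 4*a + 4)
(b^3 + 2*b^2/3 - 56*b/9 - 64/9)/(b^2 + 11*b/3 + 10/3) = (9*b^2 - 12*b - 32)/(3*(3*b + 5))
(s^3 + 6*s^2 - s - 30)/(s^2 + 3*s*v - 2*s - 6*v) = (s^2 + 8*s + 15)/(s + 3*v)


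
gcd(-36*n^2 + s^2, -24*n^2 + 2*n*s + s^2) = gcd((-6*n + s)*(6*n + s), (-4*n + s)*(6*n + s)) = 6*n + s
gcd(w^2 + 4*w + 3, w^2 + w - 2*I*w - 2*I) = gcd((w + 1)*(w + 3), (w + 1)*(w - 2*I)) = w + 1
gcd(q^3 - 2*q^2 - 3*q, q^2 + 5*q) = q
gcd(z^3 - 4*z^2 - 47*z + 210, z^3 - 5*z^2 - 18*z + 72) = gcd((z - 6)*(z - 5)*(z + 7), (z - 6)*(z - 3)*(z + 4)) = z - 6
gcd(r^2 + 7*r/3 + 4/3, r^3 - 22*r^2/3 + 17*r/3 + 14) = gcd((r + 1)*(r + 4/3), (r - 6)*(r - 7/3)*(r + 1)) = r + 1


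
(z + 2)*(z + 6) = z^2 + 8*z + 12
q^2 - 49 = (q - 7)*(q + 7)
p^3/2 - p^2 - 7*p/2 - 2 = (p/2 + 1/2)*(p - 4)*(p + 1)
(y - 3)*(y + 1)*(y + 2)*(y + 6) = y^4 + 6*y^3 - 7*y^2 - 48*y - 36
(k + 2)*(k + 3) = k^2 + 5*k + 6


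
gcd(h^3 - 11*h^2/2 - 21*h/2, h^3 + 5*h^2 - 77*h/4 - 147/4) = h + 3/2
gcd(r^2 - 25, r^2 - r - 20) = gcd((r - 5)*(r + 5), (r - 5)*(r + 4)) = r - 5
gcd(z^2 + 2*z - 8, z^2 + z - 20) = 1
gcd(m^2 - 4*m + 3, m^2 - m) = m - 1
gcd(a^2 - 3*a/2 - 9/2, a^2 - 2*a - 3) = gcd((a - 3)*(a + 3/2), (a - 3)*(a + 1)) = a - 3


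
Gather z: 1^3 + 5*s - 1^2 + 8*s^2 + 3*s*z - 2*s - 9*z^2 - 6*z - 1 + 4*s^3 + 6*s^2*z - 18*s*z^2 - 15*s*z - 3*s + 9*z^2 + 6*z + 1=4*s^3 + 8*s^2 - 18*s*z^2 + z*(6*s^2 - 12*s)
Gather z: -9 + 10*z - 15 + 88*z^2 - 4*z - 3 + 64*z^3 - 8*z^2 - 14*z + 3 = 64*z^3 + 80*z^2 - 8*z - 24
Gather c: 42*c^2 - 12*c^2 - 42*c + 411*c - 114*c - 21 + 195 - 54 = 30*c^2 + 255*c + 120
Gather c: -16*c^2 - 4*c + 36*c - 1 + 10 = -16*c^2 + 32*c + 9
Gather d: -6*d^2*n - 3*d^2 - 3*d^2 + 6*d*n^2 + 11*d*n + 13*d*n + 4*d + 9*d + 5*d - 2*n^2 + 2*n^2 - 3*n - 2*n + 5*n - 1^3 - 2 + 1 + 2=d^2*(-6*n - 6) + d*(6*n^2 + 24*n + 18)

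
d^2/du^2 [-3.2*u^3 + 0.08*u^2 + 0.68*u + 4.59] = 0.16 - 19.2*u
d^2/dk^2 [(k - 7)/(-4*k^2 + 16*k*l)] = (k*(k - 4*l)*(3*k - 4*l - 7) - 4*(k - 7)*(k - 2*l)^2)/(2*k^3*(k - 4*l)^3)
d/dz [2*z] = 2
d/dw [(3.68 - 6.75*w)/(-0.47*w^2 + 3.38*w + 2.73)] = (-3.1725*w^2 + 3.4592*w - 30.8659)/(0.2209*w^4 - 3.1772*w^3 + 8.8582*w^2 + 18.4548*w + 7.4529)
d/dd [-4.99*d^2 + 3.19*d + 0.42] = 3.19 - 9.98*d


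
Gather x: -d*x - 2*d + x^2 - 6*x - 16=-2*d + x^2 + x*(-d - 6) - 16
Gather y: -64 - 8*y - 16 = -8*y - 80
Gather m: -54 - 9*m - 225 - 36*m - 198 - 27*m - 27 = -72*m - 504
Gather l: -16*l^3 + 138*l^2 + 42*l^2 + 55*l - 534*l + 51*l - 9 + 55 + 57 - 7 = -16*l^3 + 180*l^2 - 428*l + 96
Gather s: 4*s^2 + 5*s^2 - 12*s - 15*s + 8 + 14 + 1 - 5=9*s^2 - 27*s + 18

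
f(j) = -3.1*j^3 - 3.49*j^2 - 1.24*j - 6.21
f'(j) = -9.3*j^2 - 6.98*j - 1.24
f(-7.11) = 940.40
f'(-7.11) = -421.75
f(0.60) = -8.88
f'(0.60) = -8.78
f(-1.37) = -3.09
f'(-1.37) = -9.13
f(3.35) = -166.08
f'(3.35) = -128.99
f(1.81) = -38.27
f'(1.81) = -44.34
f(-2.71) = 33.22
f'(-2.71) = -50.62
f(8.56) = -2216.94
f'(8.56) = -742.43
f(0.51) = -8.16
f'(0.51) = -7.22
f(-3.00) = 49.80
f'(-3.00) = -64.00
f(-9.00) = 1982.16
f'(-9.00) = -691.72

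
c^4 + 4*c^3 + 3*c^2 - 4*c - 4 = (c - 1)*(c + 1)*(c + 2)^2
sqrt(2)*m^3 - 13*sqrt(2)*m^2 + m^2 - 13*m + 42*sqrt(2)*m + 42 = (m - 7)*(m - 6)*(sqrt(2)*m + 1)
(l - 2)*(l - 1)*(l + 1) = l^3 - 2*l^2 - l + 2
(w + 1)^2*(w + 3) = w^3 + 5*w^2 + 7*w + 3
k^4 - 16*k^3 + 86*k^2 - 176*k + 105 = (k - 7)*(k - 5)*(k - 3)*(k - 1)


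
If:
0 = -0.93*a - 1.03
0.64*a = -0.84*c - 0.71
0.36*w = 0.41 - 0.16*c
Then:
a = -1.11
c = -0.00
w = 1.14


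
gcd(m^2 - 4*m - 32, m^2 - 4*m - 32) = m^2 - 4*m - 32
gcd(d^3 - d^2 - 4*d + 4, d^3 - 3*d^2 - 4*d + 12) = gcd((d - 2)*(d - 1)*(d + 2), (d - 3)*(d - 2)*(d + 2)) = d^2 - 4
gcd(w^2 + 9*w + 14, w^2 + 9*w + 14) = w^2 + 9*w + 14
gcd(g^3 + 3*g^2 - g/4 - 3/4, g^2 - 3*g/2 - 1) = g + 1/2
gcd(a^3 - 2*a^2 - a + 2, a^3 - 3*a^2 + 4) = a^2 - a - 2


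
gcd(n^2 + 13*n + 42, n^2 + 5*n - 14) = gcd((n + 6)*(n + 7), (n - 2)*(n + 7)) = n + 7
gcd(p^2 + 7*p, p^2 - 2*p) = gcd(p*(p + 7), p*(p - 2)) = p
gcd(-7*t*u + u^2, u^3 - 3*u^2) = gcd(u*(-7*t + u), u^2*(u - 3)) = u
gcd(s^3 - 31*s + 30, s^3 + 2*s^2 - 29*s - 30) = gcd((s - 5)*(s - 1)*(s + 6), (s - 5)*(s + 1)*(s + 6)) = s^2 + s - 30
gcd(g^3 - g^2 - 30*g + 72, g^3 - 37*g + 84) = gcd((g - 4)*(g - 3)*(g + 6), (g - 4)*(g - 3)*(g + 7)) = g^2 - 7*g + 12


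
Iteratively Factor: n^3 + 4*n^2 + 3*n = (n + 1)*(n^2 + 3*n) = (n + 1)*(n + 3)*(n)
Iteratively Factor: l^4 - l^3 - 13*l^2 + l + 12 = (l - 1)*(l^3 - 13*l - 12) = (l - 1)*(l + 1)*(l^2 - l - 12) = (l - 4)*(l - 1)*(l + 1)*(l + 3)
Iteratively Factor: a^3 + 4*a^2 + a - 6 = (a + 2)*(a^2 + 2*a - 3) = (a - 1)*(a + 2)*(a + 3)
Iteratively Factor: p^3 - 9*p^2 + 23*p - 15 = (p - 3)*(p^2 - 6*p + 5) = (p - 3)*(p - 1)*(p - 5)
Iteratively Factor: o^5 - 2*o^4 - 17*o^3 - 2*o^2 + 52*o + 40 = (o + 2)*(o^4 - 4*o^3 - 9*o^2 + 16*o + 20) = (o + 2)^2*(o^3 - 6*o^2 + 3*o + 10) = (o + 1)*(o + 2)^2*(o^2 - 7*o + 10) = (o - 5)*(o + 1)*(o + 2)^2*(o - 2)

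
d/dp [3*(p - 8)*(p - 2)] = 6*p - 30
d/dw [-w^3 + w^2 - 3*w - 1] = -3*w^2 + 2*w - 3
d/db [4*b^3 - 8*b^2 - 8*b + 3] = 12*b^2 - 16*b - 8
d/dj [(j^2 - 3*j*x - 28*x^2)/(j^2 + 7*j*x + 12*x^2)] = 10*x/(j^2 + 6*j*x + 9*x^2)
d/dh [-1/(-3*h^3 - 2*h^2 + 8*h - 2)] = (-9*h^2 - 4*h + 8)/(3*h^3 + 2*h^2 - 8*h + 2)^2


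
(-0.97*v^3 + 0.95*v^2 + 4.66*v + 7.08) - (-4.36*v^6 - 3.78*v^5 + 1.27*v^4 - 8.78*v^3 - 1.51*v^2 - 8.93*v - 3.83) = 4.36*v^6 + 3.78*v^5 - 1.27*v^4 + 7.81*v^3 + 2.46*v^2 + 13.59*v + 10.91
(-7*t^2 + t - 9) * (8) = -56*t^2 + 8*t - 72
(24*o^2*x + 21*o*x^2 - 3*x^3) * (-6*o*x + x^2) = -144*o^3*x^2 - 102*o^2*x^3 + 39*o*x^4 - 3*x^5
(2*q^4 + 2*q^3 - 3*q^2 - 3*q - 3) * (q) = 2*q^5 + 2*q^4 - 3*q^3 - 3*q^2 - 3*q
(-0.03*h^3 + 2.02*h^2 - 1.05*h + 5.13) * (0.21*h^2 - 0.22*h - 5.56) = -0.0063*h^5 + 0.4308*h^4 - 0.4981*h^3 - 9.9229*h^2 + 4.7094*h - 28.5228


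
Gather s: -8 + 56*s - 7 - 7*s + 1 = 49*s - 14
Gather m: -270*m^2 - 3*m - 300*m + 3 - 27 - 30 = -270*m^2 - 303*m - 54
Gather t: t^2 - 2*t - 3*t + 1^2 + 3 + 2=t^2 - 5*t + 6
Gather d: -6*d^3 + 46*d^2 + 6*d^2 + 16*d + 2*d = -6*d^3 + 52*d^2 + 18*d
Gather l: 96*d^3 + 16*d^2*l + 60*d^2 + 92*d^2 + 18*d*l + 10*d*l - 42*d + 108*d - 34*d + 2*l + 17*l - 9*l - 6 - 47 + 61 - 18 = 96*d^3 + 152*d^2 + 32*d + l*(16*d^2 + 28*d + 10) - 10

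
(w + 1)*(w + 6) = w^2 + 7*w + 6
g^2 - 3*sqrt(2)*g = g*(g - 3*sqrt(2))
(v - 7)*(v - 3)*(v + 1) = v^3 - 9*v^2 + 11*v + 21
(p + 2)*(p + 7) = p^2 + 9*p + 14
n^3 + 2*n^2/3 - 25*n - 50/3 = (n - 5)*(n + 2/3)*(n + 5)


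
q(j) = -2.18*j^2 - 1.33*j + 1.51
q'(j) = -4.36*j - 1.33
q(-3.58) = -21.67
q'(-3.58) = 14.28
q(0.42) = 0.57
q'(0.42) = -3.16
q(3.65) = -32.39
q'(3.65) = -17.24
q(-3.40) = -19.17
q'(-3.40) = 13.49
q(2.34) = -13.54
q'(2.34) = -11.53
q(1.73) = -7.32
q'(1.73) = -8.87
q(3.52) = -30.18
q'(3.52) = -16.68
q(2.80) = -19.31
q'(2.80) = -13.54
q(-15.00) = -469.04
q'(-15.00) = 64.07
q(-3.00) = -14.12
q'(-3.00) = 11.75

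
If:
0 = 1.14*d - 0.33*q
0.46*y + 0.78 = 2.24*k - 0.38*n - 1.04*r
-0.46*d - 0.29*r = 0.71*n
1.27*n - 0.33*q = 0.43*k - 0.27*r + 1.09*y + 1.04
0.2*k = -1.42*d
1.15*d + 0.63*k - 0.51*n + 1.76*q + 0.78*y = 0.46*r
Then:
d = 0.04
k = -0.31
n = 0.52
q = 0.15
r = -1.34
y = -0.60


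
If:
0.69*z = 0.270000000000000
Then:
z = 0.39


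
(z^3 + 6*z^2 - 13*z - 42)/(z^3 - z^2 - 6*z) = (z + 7)/z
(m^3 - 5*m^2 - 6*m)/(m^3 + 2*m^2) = (m^2 - 5*m - 6)/(m*(m + 2))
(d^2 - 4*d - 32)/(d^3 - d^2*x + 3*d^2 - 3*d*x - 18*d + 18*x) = (d^2 - 4*d - 32)/(d^3 - d^2*x + 3*d^2 - 3*d*x - 18*d + 18*x)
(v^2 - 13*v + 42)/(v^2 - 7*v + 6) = (v - 7)/(v - 1)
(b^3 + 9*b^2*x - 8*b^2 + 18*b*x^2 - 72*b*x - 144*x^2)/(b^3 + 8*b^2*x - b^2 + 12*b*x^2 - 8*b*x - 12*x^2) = (b^2 + 3*b*x - 8*b - 24*x)/(b^2 + 2*b*x - b - 2*x)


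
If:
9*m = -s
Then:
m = -s/9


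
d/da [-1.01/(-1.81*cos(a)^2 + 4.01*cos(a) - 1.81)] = (3.6562*cos(a) - 4.0501)*sin(a)/(1.81*cos(a)^2 - 4.01*cos(a) + 1.81)^2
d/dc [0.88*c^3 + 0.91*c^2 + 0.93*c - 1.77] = 2.64*c^2 + 1.82*c + 0.93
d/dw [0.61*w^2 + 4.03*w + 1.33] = 1.22*w + 4.03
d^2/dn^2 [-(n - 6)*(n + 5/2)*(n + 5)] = -6*n - 3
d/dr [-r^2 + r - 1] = 1 - 2*r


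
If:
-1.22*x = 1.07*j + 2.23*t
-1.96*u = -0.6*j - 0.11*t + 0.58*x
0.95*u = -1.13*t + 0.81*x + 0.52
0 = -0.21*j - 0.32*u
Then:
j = -0.10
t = 0.20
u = 0.06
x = -0.28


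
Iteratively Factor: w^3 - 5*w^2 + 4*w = (w - 1)*(w^2 - 4*w) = (w - 4)*(w - 1)*(w)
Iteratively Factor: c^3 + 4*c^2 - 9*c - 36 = (c - 3)*(c^2 + 7*c + 12) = (c - 3)*(c + 3)*(c + 4)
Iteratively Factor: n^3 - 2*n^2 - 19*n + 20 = (n + 4)*(n^2 - 6*n + 5) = (n - 1)*(n + 4)*(n - 5)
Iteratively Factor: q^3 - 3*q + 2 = (q - 1)*(q^2 + q - 2) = (q - 1)^2*(q + 2)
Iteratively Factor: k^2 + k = (k)*(k + 1)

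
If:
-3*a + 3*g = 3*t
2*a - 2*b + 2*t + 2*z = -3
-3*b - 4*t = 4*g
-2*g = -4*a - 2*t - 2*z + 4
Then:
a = 2 - z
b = 4*z/11 + 20/11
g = 7/22 - 7*z/11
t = 4*z/11 - 37/22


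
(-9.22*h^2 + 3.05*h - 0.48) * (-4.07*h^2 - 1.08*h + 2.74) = 37.5254*h^4 - 2.4559*h^3 - 26.6032*h^2 + 8.8754*h - 1.3152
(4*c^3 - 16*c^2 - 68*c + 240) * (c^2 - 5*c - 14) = 4*c^5 - 36*c^4 - 44*c^3 + 804*c^2 - 248*c - 3360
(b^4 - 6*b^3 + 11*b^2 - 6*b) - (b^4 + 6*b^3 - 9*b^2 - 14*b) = -12*b^3 + 20*b^2 + 8*b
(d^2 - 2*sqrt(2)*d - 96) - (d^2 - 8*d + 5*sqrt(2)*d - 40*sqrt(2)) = -7*sqrt(2)*d + 8*d - 96 + 40*sqrt(2)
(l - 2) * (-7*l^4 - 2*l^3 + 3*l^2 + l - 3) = -7*l^5 + 12*l^4 + 7*l^3 - 5*l^2 - 5*l + 6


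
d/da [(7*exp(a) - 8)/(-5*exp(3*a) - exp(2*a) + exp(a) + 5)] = ((7*exp(a) - 8)*(15*exp(2*a) + 2*exp(a) - 1) - 35*exp(3*a) - 7*exp(2*a) + 7*exp(a) + 35)*exp(a)/(5*exp(3*a) + exp(2*a) - exp(a) - 5)^2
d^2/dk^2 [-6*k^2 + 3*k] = -12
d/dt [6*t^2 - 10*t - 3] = 12*t - 10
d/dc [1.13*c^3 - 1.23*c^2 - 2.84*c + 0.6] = 3.39*c^2 - 2.46*c - 2.84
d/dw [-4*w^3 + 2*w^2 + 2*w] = -12*w^2 + 4*w + 2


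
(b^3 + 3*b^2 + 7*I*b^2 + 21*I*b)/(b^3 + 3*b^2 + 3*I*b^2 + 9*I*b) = (b + 7*I)/(b + 3*I)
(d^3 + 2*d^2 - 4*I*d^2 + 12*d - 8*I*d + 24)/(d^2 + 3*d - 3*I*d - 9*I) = (d^3 + d^2*(2 - 4*I) + d*(12 - 8*I) + 24)/(d^2 + d*(3 - 3*I) - 9*I)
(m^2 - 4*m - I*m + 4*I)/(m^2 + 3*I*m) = (m^2 - 4*m - I*m + 4*I)/(m*(m + 3*I))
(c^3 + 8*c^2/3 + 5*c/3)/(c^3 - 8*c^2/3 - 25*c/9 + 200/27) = 9*c*(c + 1)/(9*c^2 - 39*c + 40)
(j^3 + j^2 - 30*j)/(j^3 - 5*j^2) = (j + 6)/j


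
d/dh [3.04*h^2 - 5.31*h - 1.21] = 6.08*h - 5.31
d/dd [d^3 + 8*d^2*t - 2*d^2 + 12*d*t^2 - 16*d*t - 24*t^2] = 3*d^2 + 16*d*t - 4*d + 12*t^2 - 16*t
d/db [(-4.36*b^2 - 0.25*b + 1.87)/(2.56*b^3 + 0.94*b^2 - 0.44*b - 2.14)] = (11.1616*b^4 + 1.28*b^3 - 12.2082*b^2 + 15.1452*b + 1.3578)/(6.5536*b^6 + 4.8128*b^5 - 1.3692*b^4 - 11.784*b^3 - 3.8296*b^2 + 1.8832*b + 4.5796)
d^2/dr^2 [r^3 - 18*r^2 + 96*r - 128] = 6*r - 36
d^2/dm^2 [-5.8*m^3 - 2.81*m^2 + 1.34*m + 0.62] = -34.8*m - 5.62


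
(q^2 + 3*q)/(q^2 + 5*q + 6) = q/(q + 2)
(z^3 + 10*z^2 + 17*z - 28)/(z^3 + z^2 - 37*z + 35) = (z + 4)/(z - 5)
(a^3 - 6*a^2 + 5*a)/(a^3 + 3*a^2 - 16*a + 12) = a*(a - 5)/(a^2 + 4*a - 12)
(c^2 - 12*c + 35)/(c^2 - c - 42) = (c - 5)/(c + 6)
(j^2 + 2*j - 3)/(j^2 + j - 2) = (j + 3)/(j + 2)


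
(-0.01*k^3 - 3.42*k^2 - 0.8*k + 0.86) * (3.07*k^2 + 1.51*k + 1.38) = -0.0307*k^5 - 10.5145*k^4 - 7.634*k^3 - 3.2874*k^2 + 0.1946*k + 1.1868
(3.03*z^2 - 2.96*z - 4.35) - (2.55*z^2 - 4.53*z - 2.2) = 0.48*z^2 + 1.57*z - 2.15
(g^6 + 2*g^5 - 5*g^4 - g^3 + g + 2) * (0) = 0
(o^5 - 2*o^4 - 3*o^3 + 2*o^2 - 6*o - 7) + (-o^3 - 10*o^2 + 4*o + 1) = o^5 - 2*o^4 - 4*o^3 - 8*o^2 - 2*o - 6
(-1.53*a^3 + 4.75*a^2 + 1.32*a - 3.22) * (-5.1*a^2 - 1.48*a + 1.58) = 7.803*a^5 - 21.9606*a^4 - 16.1794*a^3 + 21.9734*a^2 + 6.8512*a - 5.0876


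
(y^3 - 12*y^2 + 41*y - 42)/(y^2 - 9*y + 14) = y - 3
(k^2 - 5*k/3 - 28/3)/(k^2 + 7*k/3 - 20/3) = (3*k^2 - 5*k - 28)/(3*k^2 + 7*k - 20)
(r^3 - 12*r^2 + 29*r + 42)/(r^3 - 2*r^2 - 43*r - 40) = (r^2 - 13*r + 42)/(r^2 - 3*r - 40)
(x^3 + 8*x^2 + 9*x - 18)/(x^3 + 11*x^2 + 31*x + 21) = (x^2 + 5*x - 6)/(x^2 + 8*x + 7)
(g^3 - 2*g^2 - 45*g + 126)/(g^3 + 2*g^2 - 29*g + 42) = (g - 6)/(g - 2)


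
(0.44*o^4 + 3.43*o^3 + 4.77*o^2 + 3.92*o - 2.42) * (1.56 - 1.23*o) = -0.5412*o^5 - 3.5325*o^4 - 0.516299999999999*o^3 + 2.6196*o^2 + 9.0918*o - 3.7752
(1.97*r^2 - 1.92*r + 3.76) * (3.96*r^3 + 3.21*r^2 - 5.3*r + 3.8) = 7.8012*r^5 - 1.2795*r^4 - 1.7146*r^3 + 29.7316*r^2 - 27.224*r + 14.288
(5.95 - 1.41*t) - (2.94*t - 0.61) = 6.56 - 4.35*t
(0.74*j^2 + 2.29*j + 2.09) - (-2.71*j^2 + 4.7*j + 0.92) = 3.45*j^2 - 2.41*j + 1.17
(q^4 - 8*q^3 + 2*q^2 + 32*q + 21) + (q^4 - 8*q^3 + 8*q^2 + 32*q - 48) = 2*q^4 - 16*q^3 + 10*q^2 + 64*q - 27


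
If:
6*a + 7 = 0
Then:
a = -7/6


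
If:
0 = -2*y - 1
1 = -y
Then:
No Solution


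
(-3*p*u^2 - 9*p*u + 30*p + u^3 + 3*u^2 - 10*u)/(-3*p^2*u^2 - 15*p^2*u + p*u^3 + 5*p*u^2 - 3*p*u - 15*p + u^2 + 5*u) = (u - 2)/(p*u + 1)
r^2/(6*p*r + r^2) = r/(6*p + r)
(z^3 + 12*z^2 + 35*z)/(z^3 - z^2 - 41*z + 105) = z*(z + 5)/(z^2 - 8*z + 15)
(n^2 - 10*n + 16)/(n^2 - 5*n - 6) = (-n^2 + 10*n - 16)/(-n^2 + 5*n + 6)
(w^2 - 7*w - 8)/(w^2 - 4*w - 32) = (w + 1)/(w + 4)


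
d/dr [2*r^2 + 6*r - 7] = 4*r + 6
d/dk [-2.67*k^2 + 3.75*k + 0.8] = 3.75 - 5.34*k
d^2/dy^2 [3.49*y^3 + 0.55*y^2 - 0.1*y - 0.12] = 20.94*y + 1.1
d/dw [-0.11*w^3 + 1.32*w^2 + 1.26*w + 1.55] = -0.33*w^2 + 2.64*w + 1.26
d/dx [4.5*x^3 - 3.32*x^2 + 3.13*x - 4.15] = 13.5*x^2 - 6.64*x + 3.13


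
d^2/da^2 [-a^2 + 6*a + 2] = -2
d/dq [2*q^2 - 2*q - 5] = 4*q - 2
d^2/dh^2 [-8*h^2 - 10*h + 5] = -16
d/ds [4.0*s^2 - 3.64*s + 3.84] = 8.0*s - 3.64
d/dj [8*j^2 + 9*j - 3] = 16*j + 9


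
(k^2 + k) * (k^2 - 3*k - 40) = k^4 - 2*k^3 - 43*k^2 - 40*k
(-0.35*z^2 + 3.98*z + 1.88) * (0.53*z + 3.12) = -0.1855*z^3 + 1.0174*z^2 + 13.414*z + 5.8656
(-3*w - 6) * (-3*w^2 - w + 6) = 9*w^3 + 21*w^2 - 12*w - 36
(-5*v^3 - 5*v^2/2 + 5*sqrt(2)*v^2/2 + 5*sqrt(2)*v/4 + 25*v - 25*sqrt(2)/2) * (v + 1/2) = -5*v^4 - 5*v^3 + 5*sqrt(2)*v^3/2 + 5*sqrt(2)*v^2/2 + 95*v^2/4 - 95*sqrt(2)*v/8 + 25*v/2 - 25*sqrt(2)/4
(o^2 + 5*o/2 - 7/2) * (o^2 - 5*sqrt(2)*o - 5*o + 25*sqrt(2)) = o^4 - 5*sqrt(2)*o^3 - 5*o^3/2 - 16*o^2 + 25*sqrt(2)*o^2/2 + 35*o/2 + 80*sqrt(2)*o - 175*sqrt(2)/2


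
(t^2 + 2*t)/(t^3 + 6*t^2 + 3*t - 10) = t/(t^2 + 4*t - 5)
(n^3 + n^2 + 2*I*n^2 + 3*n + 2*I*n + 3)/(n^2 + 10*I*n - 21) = (n^2 + n*(1 - I) - I)/(n + 7*I)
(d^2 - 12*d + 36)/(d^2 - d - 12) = (-d^2 + 12*d - 36)/(-d^2 + d + 12)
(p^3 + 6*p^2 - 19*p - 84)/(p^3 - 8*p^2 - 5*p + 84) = (p + 7)/(p - 7)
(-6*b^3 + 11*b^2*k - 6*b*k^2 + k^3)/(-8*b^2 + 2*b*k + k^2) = (3*b^2 - 4*b*k + k^2)/(4*b + k)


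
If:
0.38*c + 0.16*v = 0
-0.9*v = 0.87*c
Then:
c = 0.00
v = 0.00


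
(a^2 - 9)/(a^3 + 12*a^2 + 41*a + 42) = (a - 3)/(a^2 + 9*a + 14)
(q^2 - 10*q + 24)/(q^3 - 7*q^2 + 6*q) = (q - 4)/(q*(q - 1))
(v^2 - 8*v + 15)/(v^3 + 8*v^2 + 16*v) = (v^2 - 8*v + 15)/(v*(v^2 + 8*v + 16))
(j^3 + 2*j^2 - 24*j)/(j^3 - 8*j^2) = (j^2 + 2*j - 24)/(j*(j - 8))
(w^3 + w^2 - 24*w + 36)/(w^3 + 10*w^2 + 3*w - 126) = (w - 2)/(w + 7)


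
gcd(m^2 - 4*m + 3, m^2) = 1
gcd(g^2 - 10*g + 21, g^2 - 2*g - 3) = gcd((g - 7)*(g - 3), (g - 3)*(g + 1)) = g - 3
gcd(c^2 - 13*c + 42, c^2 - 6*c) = c - 6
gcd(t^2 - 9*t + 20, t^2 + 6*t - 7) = 1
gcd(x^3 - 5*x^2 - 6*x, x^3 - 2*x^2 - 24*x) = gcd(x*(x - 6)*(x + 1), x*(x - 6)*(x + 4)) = x^2 - 6*x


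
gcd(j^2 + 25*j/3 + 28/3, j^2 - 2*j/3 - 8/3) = j + 4/3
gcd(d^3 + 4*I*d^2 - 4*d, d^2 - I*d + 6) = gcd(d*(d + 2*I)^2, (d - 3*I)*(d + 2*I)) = d + 2*I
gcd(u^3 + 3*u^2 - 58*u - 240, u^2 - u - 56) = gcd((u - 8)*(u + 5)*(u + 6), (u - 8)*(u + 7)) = u - 8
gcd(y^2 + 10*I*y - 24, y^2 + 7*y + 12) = 1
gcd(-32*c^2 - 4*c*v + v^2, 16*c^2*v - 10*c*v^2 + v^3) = -8*c + v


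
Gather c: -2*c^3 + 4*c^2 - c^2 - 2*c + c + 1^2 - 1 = -2*c^3 + 3*c^2 - c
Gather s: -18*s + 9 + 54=63 - 18*s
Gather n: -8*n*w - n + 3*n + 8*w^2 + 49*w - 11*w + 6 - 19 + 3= n*(2 - 8*w) + 8*w^2 + 38*w - 10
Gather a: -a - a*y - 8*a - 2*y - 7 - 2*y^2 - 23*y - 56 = a*(-y - 9) - 2*y^2 - 25*y - 63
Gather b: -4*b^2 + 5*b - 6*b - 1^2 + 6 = -4*b^2 - b + 5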